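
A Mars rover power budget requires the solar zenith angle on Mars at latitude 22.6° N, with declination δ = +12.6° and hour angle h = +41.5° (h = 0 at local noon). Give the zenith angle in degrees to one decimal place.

θ_z = 40.7°

cos θ_z = sin φ sin δ + cos φ cos δ cos h = 0.083831 + 0.674791 = 0.758622.
θ_z = arccos(0.758622) = 40.7°.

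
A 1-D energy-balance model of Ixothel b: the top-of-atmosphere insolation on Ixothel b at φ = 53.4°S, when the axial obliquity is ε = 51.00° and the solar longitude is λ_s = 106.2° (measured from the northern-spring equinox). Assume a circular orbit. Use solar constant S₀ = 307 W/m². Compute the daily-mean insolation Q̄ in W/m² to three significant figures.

Q̄ ≈ 0.00 W/m²

Solar declination: sin δ = sin ε · sin λ_s = sin 51.00° × sin 106.2° = 0.74629, so δ = +48.270°.
cos H₀ = −tan(-53.4°) tan(+48.270°) = 1.5097 ≥ 1 ⇒ polar night, H₀ = 0 and Q̄ = 0.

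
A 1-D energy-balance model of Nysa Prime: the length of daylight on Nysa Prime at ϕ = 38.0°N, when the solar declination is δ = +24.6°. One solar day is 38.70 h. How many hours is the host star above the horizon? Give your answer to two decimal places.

cos h₀ = −tan ϕ · tan δ = −tan(+38.0°) × tan(+24.600°) = -0.3577, so h₀ = 1.9366 rad = 110.96°.
Daylight = 2h₀/(2π) × 38.70 h = (1.9366/π) × 38.70 = 23.86 h.

23.86 h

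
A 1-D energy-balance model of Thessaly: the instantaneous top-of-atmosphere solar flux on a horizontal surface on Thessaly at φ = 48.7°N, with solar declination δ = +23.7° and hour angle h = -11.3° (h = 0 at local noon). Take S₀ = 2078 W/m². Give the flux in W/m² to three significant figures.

cos θ_z = sin φ sin δ + cos φ cos δ cos h = 0.301969 + 0.592624 = 0.894593.
Flux = S₀ · cos θ_z = 2078 × 0.894593 = 1859 W/m².

1.86e+03 W/m²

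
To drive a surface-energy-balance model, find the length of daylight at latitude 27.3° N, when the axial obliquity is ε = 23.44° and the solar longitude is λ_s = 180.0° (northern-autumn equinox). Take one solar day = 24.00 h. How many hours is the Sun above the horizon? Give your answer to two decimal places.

Solar declination: sin δ = sin ε · sin λ_s = sin 23.44° × sin 180.0° = 0.00000, so δ = +0.000°.
cos H₀ = −tan φ · tan δ = −tan(+27.3°) × tan(+0.000°) = -0.0000, so H₀ = 1.5708 rad = 90.00°.
Daylight = 2H₀/(2π) × 24.00 h = (1.5708/π) × 24.00 = 12.00 h.

12.00 h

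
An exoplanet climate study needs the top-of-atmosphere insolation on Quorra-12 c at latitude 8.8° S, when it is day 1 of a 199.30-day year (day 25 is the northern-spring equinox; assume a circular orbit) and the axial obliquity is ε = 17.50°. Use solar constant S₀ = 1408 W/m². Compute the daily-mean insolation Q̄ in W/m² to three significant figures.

Q̄ ≈ 456 W/m²

Solar longitude: λ_s = 360° × (1 − 25)/199.30 = -43.352°, i.e. -43.352° + 360° = 316.648°.
sin δ = sin 17.50° × sin 316.648° = -0.20643, so δ = -11.913°.
cos H₀ = −tan(-8.8°) tan(-11.913°) = -0.0327, H₀ = 1.6035 rad.
Bracket: H₀ sin φ sin δ + cos φ cos δ sin H₀ = 1.6035×-0.15299×-0.20643 + 0.98823×0.97846×0.99947 = 0.050641 + 0.966431 = 1.017072.
Q̄ = (S₀/π) × [bracket] = (1408/π) × 1.017072 = 455.8 W/m².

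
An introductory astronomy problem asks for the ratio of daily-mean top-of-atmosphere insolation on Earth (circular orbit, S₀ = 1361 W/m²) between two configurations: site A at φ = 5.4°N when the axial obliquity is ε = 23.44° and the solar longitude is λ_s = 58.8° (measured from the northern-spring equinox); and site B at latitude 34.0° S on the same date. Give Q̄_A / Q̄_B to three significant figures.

Q̄_A / Q̄_B ≈ 1.96

— Configuration A (φ=+5.4°):
Solar declination: sin δ = sin ε · sin λ_s = sin 23.44° × sin 58.8° = 0.34025, so δ = +19.892°.
cos H₀ = −tan(+5.4°) tan(+19.892°) = -0.0342, H₀ = 1.6050 rad.
Bracket: H₀ sin φ sin δ + cos φ cos δ sin H₀ = 1.6050×0.09411×0.34025 + 0.99556×0.94033×0.99941 = 0.051394 + 0.935603 = 0.986997.
Q̄ = (S₀/π) × [bracket] = (1361/π) × 0.986997 = 427.59 W/m².
— Configuration B (φ=-34.0°):
cos H₀ = −tan(-34.0°) tan(+19.892°) = 0.2441, H₀ = 1.3242 rad.
Bracket: H₀ sin φ sin δ + cos φ cos δ sin H₀ = 1.3242×-0.55919×0.34025 + 0.82904×0.94033×0.96976 = -0.251948 + 0.755997 = 0.504049.
Q̄ = (S₀/π) × [bracket] = (1361/π) × 0.504049 = 218.36 W/m².
Ratio Q̄_A / Q̄_B = 427.59 / 218.36 = 1.958.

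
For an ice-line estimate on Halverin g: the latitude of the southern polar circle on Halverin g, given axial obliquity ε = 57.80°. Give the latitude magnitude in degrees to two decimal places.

32.20°

The polar circle is the lowest latitude that experiences at least one full rotation of continuous darkness at the northern-summer solstice; it lies at |ϕ| = 90° − ε = 90° − 57.80° = 32.20°.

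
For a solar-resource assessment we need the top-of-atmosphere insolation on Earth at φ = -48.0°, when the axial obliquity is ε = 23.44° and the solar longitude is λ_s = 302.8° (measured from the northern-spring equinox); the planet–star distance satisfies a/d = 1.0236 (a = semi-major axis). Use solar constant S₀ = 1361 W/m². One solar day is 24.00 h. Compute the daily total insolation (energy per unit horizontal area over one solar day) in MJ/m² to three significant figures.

42.0 MJ/m²

Solar declination: sin δ = sin ε · sin λ_s = sin 23.44° × sin 302.8° = -0.33437, so δ = -19.534°.
cos H₀ = −tan(-48.0°) tan(-19.534°) = -0.3940, H₀ = 1.9758 rad.
Bracket: H₀ sin φ sin δ + cos φ cos δ sin H₀ = 1.9758×-0.74314×-0.33437 + 0.66913×0.94244×0.91910 = 0.490954 + 0.579598 = 1.070552.
Inverse-square distance factor (a/d)² = 1.0236² = 1.047757.
Q̄ = (S₀/π) × 1.047757 × [bracket] = (1361/π) × 1.047757 × 1.070552 = 485.93 W/m².
Daily total = Q̄ × 24.00 h × 3600 s/h = 485.93 × 24.00 × 3600 / 10⁶ = 41.98 MJ/m².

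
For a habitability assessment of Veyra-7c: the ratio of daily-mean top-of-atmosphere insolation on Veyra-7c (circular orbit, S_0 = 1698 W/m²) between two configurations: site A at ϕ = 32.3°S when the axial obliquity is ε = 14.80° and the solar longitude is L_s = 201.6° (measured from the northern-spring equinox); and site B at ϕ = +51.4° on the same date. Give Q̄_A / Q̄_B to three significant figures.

— Configuration A (ϕ=-32.3°):
Solar declination: sin δ = sin ε · sin L_s = sin 14.80° × sin 201.6° = -0.09404, so δ = -5.396°.
cos h₀ = −tan(-32.3°) tan(-5.396°) = -0.0597, h₀ = 1.6305 rad.
Bracket: h₀ sin ϕ sin δ + cos ϕ cos δ sin h₀ = 1.6305×-0.53435×-0.09404 + 0.84526×0.99557×0.99822 = 0.081933 + 0.840018 = 0.921951.
Q̄ = (S_0/π) × [bracket] = (1698/π) × 0.921951 = 498.31 W/m².
— Configuration B (ϕ=+51.4°):
cos h₀ = −tan(+51.4°) tan(-5.396°) = 0.1183, h₀ = 1.4522 rad.
Bracket: h₀ sin ϕ sin δ + cos ϕ cos δ sin h₀ = 1.4522×0.78152×-0.09404 + 0.62388×0.99557×0.99298 = -0.106728 + 0.616756 = 0.510028.
Q̄ = (S_0/π) × [bracket] = (1698/π) × 0.510028 = 275.67 W/m².
Ratio Q̄_A / Q̄_B = 498.31 / 275.67 = 1.808.

Q̄_A / Q̄_B ≈ 1.81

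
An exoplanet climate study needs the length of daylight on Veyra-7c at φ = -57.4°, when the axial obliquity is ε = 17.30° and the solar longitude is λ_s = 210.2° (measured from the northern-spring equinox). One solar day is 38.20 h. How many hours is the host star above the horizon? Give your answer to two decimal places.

Solar declination: sin δ = sin ε · sin λ_s = sin 17.30° × sin 210.2° = -0.14959, so δ = -8.603°.
cos H₀ = −tan φ · tan δ = −tan(-57.4°) × tan(-8.603°) = -0.2366, so H₀ = 1.8096 rad = 103.68°.
Daylight = 2H₀/(2π) × 38.20 h = (1.8096/π) × 38.20 = 22.00 h.

22.00 h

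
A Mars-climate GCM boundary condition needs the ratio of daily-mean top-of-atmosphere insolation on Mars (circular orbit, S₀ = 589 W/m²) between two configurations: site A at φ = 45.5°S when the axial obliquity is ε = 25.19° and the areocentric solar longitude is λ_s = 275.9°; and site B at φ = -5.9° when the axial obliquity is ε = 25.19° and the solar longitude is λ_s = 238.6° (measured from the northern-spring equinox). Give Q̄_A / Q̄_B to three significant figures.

Q̄_A / Q̄_B ≈ 1.20

— Configuration A (φ=-45.5°):
sin δ = sin 25.19° × sin 275.9° = -0.42337, so δ = -25.047°.
cos H₀ = −tan(-45.5°) tan(-25.047°) = -0.4755, H₀ = 2.0664 rad.
Bracket: H₀ sin φ sin δ + cos φ cos δ sin H₀ = 2.0664×-0.71325×-0.42337 + 0.70091×0.90596×0.87969 = 0.623988 + 0.558600 = 1.182588.
Q̄ = (S₀/π) × [bracket] = (589/π) × 1.182588 = 221.72 W/m².
— Configuration B (φ=-5.9°):
Solar declination: sin δ = sin ε · sin λ_s = sin 25.19° × sin 238.6° = -0.36329, so δ = -21.302°.
cos H₀ = −tan(-5.9°) tan(-21.302°) = -0.0403, H₀ = 1.6111 rad.
Bracket: H₀ sin φ sin δ + cos φ cos δ sin H₀ = 1.6111×-0.10279×-0.36329 + 0.99470×0.93168×0.99919 = 0.060163 + 0.925991 = 0.986154.
Q̄ = (S₀/π) × [bracket] = (589/π) × 0.986154 = 184.89 W/m².
Ratio Q̄_A / Q̄_B = 221.72 / 184.89 = 1.199.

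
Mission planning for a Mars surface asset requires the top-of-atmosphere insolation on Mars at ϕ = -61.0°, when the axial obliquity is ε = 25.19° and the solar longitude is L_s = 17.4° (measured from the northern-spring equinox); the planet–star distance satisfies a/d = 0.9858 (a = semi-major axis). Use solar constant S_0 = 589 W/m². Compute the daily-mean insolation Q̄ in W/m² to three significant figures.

Solar declination: sin δ = sin ε · sin L_s = sin 25.19° × sin 17.4° = 0.12728, so δ = +7.312°.
cos h₀ = −tan(-61.0°) tan(+7.312°) = 0.2315, h₀ = 1.3372 rad.
Bracket: h₀ sin ϕ sin δ + cos ϕ cos δ sin h₀ = 1.3372×-0.87462×0.12728 + 0.48481×0.99187×0.97284 = -0.148859 + 0.467808 = 0.318949.
Inverse-square distance factor (a/d)² = 0.9858² = 0.971802.
Q̄ = (S_0/π) × 0.971802 × [bracket] = (589/π) × 0.971802 × 0.318949 = 58.11 W/m².

Q̄ ≈ 58.1 W/m²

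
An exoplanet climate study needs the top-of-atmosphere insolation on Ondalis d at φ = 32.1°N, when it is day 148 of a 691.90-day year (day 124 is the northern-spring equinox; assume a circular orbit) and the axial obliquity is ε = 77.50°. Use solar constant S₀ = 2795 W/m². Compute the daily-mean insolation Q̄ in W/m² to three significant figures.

Q̄ ≈ 900 W/m²

Solar longitude: λ_s = 360° × (148 − 124)/691.90 = 12.487°.
sin δ = sin 77.50° × sin 12.487° = 0.21110, so δ = +12.187°.
cos H₀ = −tan(+32.1°) tan(+12.187°) = -0.1355, H₀ = 1.7067 rad.
Bracket: H₀ sin φ sin δ + cos φ cos δ sin H₀ = 1.7067×0.53140×0.21110 + 0.84712×0.97746×0.99078 = 0.191455 + 0.820392 = 1.011847.
Q̄ = (S₀/π) × [bracket] = (2795/π) × 1.011847 = 900.2 W/m².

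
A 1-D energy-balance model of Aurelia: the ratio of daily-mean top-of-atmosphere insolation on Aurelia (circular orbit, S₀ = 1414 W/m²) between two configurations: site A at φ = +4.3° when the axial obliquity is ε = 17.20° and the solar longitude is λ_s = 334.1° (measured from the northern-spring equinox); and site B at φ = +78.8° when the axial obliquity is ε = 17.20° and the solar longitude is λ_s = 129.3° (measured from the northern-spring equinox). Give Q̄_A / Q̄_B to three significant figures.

— Configuration A (φ=+4.3°):
Solar declination: sin δ = sin ε · sin λ_s = sin 17.20° × sin 334.1° = -0.12917, so δ = -7.421°.
cos H₀ = −tan(+4.3°) tan(-7.421°) = 0.0098, H₀ = 1.5610 rad.
Bracket: H₀ sin φ sin δ + cos φ cos δ sin H₀ = 1.5610×0.07498×-0.12917 + 0.99719×0.99162×0.99995 = -0.015119 + 0.988784 = 0.973665.
Q̄ = (S₀/π) × [bracket] = (1414/π) × 0.973665 = 438.24 W/m².
— Configuration B (φ=+78.8°):
Solar declination: sin δ = sin ε · sin λ_s = sin 17.20° × sin 129.3° = 0.22883, so δ = +13.228°.
cos H₀ = −tan(+78.8°) tan(+13.228°) = -1.1872 ≤ −1 ⇒ polar day, H₀ = π.
Bracket: H₀ sin φ sin δ + cos φ cos δ sin H₀ = 3.1416×0.98096×0.22883 + 0.19423×0.97347×0.00000 = 0.705205 + 0.000000 = 0.705205.
Q̄ = (S₀/π) × [bracket] = (1414/π) × 0.705205 = 317.41 W/m².
Ratio Q̄_A / Q̄_B = 438.24 / 317.41 = 1.381.

Q̄_A / Q̄_B ≈ 1.38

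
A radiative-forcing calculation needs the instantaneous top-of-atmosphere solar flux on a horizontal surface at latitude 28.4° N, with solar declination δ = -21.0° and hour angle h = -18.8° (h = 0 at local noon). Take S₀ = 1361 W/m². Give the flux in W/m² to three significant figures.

826 W/m²

cos θ_z = sin φ sin δ + cos φ cos δ cos h = -0.170448 + 0.777410 = 0.606962.
Flux = S₀ · cos θ_z = 1361 × 0.606962 = 826.1 W/m².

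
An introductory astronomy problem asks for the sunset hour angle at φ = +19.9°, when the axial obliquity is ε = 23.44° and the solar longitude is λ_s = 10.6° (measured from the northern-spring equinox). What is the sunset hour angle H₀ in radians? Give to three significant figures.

Solar declination: sin δ = sin ε · sin λ_s = sin 23.44° × sin 10.6° = 0.07317, so δ = +4.196°.
cos H₀ = −tan φ · tan δ = −tan(+19.9°) × tan(+4.196°) = -0.0266, so H₀ = 1.5974 rad = 91.52°.

H₀ = 1.60 rad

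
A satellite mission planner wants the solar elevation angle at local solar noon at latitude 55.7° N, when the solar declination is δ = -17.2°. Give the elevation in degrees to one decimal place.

17.1°

At local noon the hour angle is zero, so the zenith angle equals |φ − δ| = |+55.7° − (-17.200°)| = 72.900°.
Elevation = 90° − 72.900° = 17.1°.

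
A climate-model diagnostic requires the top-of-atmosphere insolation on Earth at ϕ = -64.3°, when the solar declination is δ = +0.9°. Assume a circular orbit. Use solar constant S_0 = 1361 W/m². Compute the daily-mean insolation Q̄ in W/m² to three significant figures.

cos h₀ = −tan(-64.3°) tan(+0.900°) = 0.0326, h₀ = 1.5381 rad.
Bracket: h₀ sin ϕ sin δ + cos ϕ cos δ sin h₀ = 1.5381×-0.90108×0.01571 + 0.43366×0.99988×0.99947 = -0.021773 + 0.433378 = 0.411605.
Q̄ = (S_0/π) × [bracket] = (1361/π) × 0.411605 = 178.3 W/m².

Q̄ ≈ 178 W/m²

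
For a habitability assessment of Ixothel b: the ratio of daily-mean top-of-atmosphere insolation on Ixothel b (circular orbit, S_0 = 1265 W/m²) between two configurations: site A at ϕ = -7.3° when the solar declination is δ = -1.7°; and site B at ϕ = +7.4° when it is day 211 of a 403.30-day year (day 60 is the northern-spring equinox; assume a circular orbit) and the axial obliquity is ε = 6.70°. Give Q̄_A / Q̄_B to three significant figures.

— Configuration A (ϕ=-7.3°):
cos h₀ = −tan(-7.3°) tan(-1.700°) = -0.0038, h₀ = 1.5746 rad.
Bracket: h₀ sin ϕ sin δ + cos ϕ cos δ sin h₀ = 1.5746×-0.12706×-0.02967 + 0.99189×0.99956×0.99999 = 0.005936 + 0.991444 = 0.997380.
Q̄ = (S_0/π) × [bracket] = (1265/π) × 0.997380 = 401.61 W/m².
— Configuration B (ϕ=+7.4°):
Solar longitude: L_s = 360° × (211 − 60)/403.30 = 134.788°.
sin δ = sin 6.70° × sin 134.788° = 0.08280, so δ = +4.750°.
cos h₀ = −tan(+7.4°) tan(+4.750°) = -0.0108, h₀ = 1.5816 rad.
Bracket: h₀ sin ϕ sin δ + cos ϕ cos δ sin h₀ = 1.5816×0.12880×0.08280 + 0.99167×0.99657×0.99994 = 0.016867 + 0.988209 = 1.005076.
Q̄ = (S_0/π) × [bracket] = (1265/π) × 1.005076 = 404.71 W/m².
Ratio Q̄_A / Q̄_B = 401.61 / 404.71 = 0.9923.

Q̄_A / Q̄_B ≈ 0.992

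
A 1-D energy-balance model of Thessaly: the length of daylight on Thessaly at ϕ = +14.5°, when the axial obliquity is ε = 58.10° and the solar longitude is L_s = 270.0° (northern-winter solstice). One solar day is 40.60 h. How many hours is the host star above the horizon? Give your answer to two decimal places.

14.76 h

Solar declination: sin δ = sin ε · sin L_s = sin 58.10° × sin 270.0° = -0.84897, so δ = -58.100°.
cos h₀ = −tan ϕ · tan δ = −tan(+14.5°) × tan(-58.100°) = 0.4155, so h₀ = 1.1423 rad = 65.45°.
Daylight = 2h₀/(2π) × 40.60 h = (1.1423/π) × 40.60 = 14.76 h.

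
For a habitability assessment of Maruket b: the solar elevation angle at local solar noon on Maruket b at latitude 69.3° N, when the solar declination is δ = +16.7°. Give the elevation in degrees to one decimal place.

At local noon the hour angle is zero, so the zenith angle equals |φ − δ| = |+69.3° − (+16.700°)| = 52.600°.
Elevation = 90° − 52.600° = 37.4°.

37.4°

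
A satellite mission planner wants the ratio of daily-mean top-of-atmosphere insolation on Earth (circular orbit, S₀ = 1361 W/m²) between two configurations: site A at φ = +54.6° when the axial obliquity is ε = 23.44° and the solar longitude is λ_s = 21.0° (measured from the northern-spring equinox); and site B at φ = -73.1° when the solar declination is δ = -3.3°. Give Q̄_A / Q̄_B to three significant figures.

Q̄_A / Q̄_B ≈ 2.01

— Configuration A (φ=+54.6°):
Solar declination: sin δ = sin ε · sin λ_s = sin 23.44° × sin 21.0° = 0.14255, so δ = +8.196°.
cos H₀ = −tan(+54.6°) tan(+8.196°) = -0.2027, H₀ = 1.7749 rad.
Bracket: H₀ sin φ sin δ + cos φ cos δ sin H₀ = 1.7749×0.81513×0.14255 + 0.57928×0.98979×0.97925 = 0.206238 + 0.561468 = 0.767706.
Q̄ = (S₀/π) × [bracket] = (1361/π) × 0.767706 = 332.59 W/m².
— Configuration B (φ=-73.1°):
cos H₀ = −tan(-73.1°) tan(-3.300°) = -0.1898, H₀ = 1.7617 rad.
Bracket: H₀ sin φ sin δ + cos φ cos δ sin H₀ = 1.7617×-0.95681×-0.05756 + 0.29070×0.99834×0.98183 = 0.097024 + 0.284944 = 0.381968.
Q̄ = (S₀/π) × [bracket] = (1361/π) × 0.381968 = 165.48 W/m².
Ratio Q̄_A / Q̄_B = 332.59 / 165.48 = 2.010.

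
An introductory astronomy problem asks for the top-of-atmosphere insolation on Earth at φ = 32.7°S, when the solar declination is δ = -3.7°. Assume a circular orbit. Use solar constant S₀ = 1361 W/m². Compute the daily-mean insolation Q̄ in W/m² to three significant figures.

cos H₀ = −tan(-32.7°) tan(-3.700°) = -0.0415, H₀ = 1.6123 rad.
Bracket: H₀ sin φ sin δ + cos φ cos δ sin H₀ = 1.6123×-0.54024×-0.06453 + 0.84151×0.99792×0.99914 = 0.056207 + 0.839037 = 0.895244.
Q̄ = (S₀/π) × [bracket] = (1361/π) × 0.895244 = 387.8 W/m².

Q̄ ≈ 388 W/m²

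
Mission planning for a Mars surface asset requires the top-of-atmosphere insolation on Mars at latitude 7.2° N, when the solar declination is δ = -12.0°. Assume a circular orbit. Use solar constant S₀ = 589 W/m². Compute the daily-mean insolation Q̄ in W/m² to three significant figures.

Q̄ ≈ 174 W/m²

cos H₀ = −tan(+7.2°) tan(-12.000°) = 0.0269, H₀ = 1.5439 rad.
Bracket: H₀ sin φ sin δ + cos φ cos δ sin H₀ = 1.5439×0.12533×-0.20791 + 0.99211×0.97815×0.99964 = -0.040230 + 0.970083 = 0.929853.
Q̄ = (S₀/π) × [bracket] = (589/π) × 0.929853 = 174.3 W/m².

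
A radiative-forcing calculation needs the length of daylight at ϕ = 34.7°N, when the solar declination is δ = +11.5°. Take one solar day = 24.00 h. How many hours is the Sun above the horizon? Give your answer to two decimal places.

13.08 h

cos h₀ = −tan ϕ · tan δ = −tan(+34.7°) × tan(+11.500°) = -0.1409, so h₀ = 1.7121 rad = 98.10°.
Daylight = 2h₀/(2π) × 24.00 h = (1.7121/π) × 24.00 = 13.08 h.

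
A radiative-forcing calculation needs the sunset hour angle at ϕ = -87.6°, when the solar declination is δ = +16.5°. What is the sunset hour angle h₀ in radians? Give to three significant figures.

h₀ = 0.00 rad

cos h₀ = −tan ϕ · tan δ = 7.0674 ≥ 1, so the Sun never rises (polar night) and h₀ = 0.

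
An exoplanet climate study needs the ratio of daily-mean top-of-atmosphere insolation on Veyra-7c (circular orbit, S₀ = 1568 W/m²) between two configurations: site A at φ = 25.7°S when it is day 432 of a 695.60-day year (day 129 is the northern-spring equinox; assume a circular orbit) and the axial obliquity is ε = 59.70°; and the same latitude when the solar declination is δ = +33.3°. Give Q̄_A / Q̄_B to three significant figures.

— Configuration A (φ=-25.7°):
Solar longitude: λ_s = 360° × (432 − 129)/695.60 = 156.814°.
sin δ = sin 59.70° × sin 156.814° = 0.33993, so δ = +19.873°.
cos H₀ = −tan(-25.7°) tan(+19.873°) = 0.1740, H₀ = 1.3960 rad.
Bracket: H₀ sin φ sin δ + cos φ cos δ sin H₀ = 1.3960×-0.43366×0.33993 + 0.90108×0.94045×0.98475 = -0.205790 + 0.834498 = 0.628708.
Q̄ = (S₀/π) × [bracket] = (1568/π) × 0.628708 = 313.79 W/m².
— Configuration B (φ=-25.7°):
cos H₀ = −tan(-25.7°) tan(+33.300°) = 0.3161, H₀ = 1.2491 rad.
Bracket: H₀ sin φ sin δ + cos φ cos δ sin H₀ = 1.2491×-0.43366×0.54902 + 0.90108×0.83581×0.94871 = -0.297396 + 0.714504 = 0.417108.
Q̄ = (S₀/π) × [bracket] = (1568/π) × 0.417108 = 208.18 W/m².
Ratio Q̄_A / Q̄_B = 313.79 / 208.18 = 1.507.

Q̄_A / Q̄_B ≈ 1.51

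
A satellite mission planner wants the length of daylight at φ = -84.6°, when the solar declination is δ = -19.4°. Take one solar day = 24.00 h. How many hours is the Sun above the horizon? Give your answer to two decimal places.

24.00 h

Sunrise equation: cos H₀ = −tan φ · tan δ = -3.7254 ≤ −1, so the Sun never sets (polar day) and H₀ = π.
Daylight = 2H₀/(2π) × 24.00 h = (3.1416/π) × 24.00 = 24.00 h.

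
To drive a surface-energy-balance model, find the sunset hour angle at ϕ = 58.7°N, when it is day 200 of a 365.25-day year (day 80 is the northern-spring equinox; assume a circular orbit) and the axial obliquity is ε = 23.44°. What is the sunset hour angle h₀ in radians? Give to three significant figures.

h₀ = 2.23 rad

Solar longitude: L_s = 360° × (200 − 80)/365.25 = 118.275°.
sin δ = sin 23.44° × sin 118.275° = 0.35033, so δ = +20.507°.
cos h₀ = −tan ϕ · tan δ = −tan(+58.7°) × tan(+20.507°) = -0.6152, so h₀ = 2.2334 rad = 127.96°.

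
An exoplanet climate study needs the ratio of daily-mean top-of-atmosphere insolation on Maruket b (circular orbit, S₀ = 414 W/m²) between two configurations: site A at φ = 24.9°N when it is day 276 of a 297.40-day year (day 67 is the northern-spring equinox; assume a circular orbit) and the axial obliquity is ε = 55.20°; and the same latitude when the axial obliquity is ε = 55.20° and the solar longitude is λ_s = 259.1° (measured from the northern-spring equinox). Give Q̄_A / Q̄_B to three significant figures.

— Configuration A (φ=+24.9°):
Solar longitude: λ_s = 360° × (276 − 67)/297.40 = 252.993°.
sin δ = sin 55.20° × sin 252.993° = -0.78524, so δ = -51.743°.
cos H₀ = −tan(+24.9°) tan(-51.743°) = 0.5887, H₀ = 0.9414 rad.
Bracket: H₀ sin φ sin δ + cos φ cos δ sin H₀ = 0.9414×0.42104×-0.78524 + 0.90704×0.61919×0.80838 = -0.311243 + 0.454011 = 0.142768.
Q̄ = (S₀/π) × [bracket] = (414/π) × 0.142768 = 18.814 W/m².
— Configuration B (φ=+24.9°):
Solar declination: sin δ = sin ε · sin λ_s = sin 55.20° × sin 259.1° = -0.80633, so δ = -53.739°.
cos H₀ = −tan(+24.9°) tan(-53.739°) = 0.6328, H₀ = 0.8856 rad.
Bracket: H₀ sin φ sin δ + cos φ cos δ sin H₀ = 0.8856×0.42104×-0.80633 + 0.90704×0.59146×0.77430 = -0.300659 + 0.415395 = 0.114736.
Q̄ = (S₀/π) × [bracket] = (414/π) × 0.114736 = 15.120 W/m².
Ratio Q̄_A / Q̄_B = 18.814 / 15.120 = 1.244.

Q̄_A / Q̄_B ≈ 1.24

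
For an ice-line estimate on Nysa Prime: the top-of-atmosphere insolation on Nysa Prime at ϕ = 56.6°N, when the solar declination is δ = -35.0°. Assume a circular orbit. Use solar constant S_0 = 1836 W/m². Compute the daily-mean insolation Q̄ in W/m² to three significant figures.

cos h₀ = −tan(+56.6°) tan(-35.000°) = 1.0619 ≥ 1 ⇒ polar night, h₀ = 0 and Q̄ = 0.

Q̄ ≈ 0.00 W/m²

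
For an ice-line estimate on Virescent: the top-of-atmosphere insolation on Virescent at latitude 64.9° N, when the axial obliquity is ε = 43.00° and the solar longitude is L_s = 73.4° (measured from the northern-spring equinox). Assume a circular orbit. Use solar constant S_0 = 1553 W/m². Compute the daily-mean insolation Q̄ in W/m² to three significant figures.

Q̄ ≈ 919 W/m²

Solar declination: sin δ = sin ε · sin L_s = sin 43.00° × sin 73.4° = 0.65357, so δ = +40.812°.
cos h₀ = −tan(+64.9°) tan(+40.812°) = -1.8434 ≤ −1 ⇒ polar day, h₀ = π.
Bracket: h₀ sin ϕ sin δ + cos ϕ cos δ sin h₀ = 3.1416×0.90557×0.65357 + 0.42420×0.75686×0.00000 = 1.859367 + 0.000000 = 1.859367.
Q̄ = (S_0/π) × [bracket] = (1553/π) × 1.859367 = 919.2 W/m².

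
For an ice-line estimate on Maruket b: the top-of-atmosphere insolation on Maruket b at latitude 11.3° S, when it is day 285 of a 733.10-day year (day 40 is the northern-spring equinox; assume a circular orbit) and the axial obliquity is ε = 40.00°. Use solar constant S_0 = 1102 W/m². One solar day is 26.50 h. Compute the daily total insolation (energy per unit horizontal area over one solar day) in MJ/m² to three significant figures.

21.8 MJ/m²

Solar longitude: L_s = 360° × (285 − 40)/733.10 = 120.311°.
sin δ = sin 40.00° × sin 120.311° = 0.55492, so δ = +33.705°.
cos h₀ = −tan(-11.3°) tan(+33.705°) = 0.1333, h₀ = 1.4371 rad.
Bracket: h₀ sin ϕ sin δ + cos ϕ cos δ sin h₀ = 1.4371×-0.19595×0.55492 + 0.98061×0.83191×0.99108 = -0.156265 + 0.808503 = 0.652238.
Q̄ = (S_0/π) × [bracket] = (1102/π) × 0.652238 = 228.79 W/m².
Daily total = Q̄ × 26.50 h × 3600 s/h = 228.79 × 26.50 × 3600 / 10⁶ = 21.83 MJ/m².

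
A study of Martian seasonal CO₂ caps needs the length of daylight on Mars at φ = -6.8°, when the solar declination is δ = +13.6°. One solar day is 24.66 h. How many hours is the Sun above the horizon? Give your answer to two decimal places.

12.10 h

cos H₀ = −tan φ · tan δ = −tan(-6.8°) × tan(+13.600°) = 0.0288, so H₀ = 1.5419 rad = 88.35°.
Daylight = 2H₀/(2π) × 24.66 h = (1.5419/π) × 24.66 = 12.10 h.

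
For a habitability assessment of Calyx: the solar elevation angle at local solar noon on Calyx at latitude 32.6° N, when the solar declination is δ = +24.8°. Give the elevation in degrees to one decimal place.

At local noon the hour angle is zero, so the zenith angle equals |φ − δ| = |+32.6° − (+24.800°)| = 7.800°.
Elevation = 90° − 7.800° = 82.2°.

82.2°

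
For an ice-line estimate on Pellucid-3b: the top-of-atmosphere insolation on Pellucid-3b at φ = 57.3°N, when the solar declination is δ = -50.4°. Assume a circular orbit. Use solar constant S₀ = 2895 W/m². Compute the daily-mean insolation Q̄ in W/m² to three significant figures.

cos H₀ = −tan(+57.3°) tan(-50.400°) = 1.8829 ≥ 1 ⇒ polar night, H₀ = 0 and Q̄ = 0.

Q̄ ≈ 0.00 W/m²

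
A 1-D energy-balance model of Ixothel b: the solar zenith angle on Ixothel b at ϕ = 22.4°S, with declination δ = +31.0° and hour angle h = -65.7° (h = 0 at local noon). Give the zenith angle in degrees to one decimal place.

θ_z = 82.5°

cos θ_z = sin ϕ sin δ + cos ϕ cos δ cos h = -0.196266 + 0.326121 = 0.129855.
θ_z = arccos(0.129855) = 82.5°.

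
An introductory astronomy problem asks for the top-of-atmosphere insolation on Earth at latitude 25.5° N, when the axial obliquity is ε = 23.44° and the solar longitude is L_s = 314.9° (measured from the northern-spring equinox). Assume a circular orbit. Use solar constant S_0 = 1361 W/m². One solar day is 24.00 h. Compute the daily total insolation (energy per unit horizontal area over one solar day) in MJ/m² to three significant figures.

25.6 MJ/m²

Solar declination: sin δ = sin ε · sin L_s = sin 23.44° × sin 314.9° = -0.28177, so δ = -16.366°.
cos h₀ = −tan(+25.5°) tan(-16.366°) = 0.1401, h₀ = 1.4303 rad.
Bracket: h₀ sin ϕ sin δ + cos ϕ cos δ sin h₀ = 1.4303×0.43051×-0.28177 + 0.90259×0.95948×0.99014 = -0.173502 + 0.857478 = 0.683976.
Q̄ = (S_0/π) × [bracket] = (1361/π) × 0.683976 = 296.31 W/m².
Daily total = Q̄ × 24.00 h × 3600 s/h = 296.31 × 24.00 × 3600 / 10⁶ = 25.60 MJ/m².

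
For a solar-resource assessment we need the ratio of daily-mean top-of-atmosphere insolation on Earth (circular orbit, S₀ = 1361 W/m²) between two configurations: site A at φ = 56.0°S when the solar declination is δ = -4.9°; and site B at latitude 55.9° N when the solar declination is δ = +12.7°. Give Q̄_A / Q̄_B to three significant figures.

— Configuration A (φ=-56.0°):
cos H₀ = −tan(-56.0°) tan(-4.900°) = -0.1271, H₀ = 1.6982 rad.
Bracket: H₀ sin φ sin δ + cos φ cos δ sin H₀ = 1.6982×-0.82904×-0.08542 + 0.55919×0.99635×0.99189 = 0.120261 + 0.552630 = 0.672891.
Q̄ = (S₀/π) × [bracket] = (1361/π) × 0.672891 = 291.51 W/m².
— Configuration B (φ=+55.9°):
cos H₀ = −tan(+55.9°) tan(+12.700°) = -0.3329, H₀ = 1.9101 rad.
Bracket: H₀ sin φ sin δ + cos φ cos δ sin H₀ = 1.9101×0.82806×0.21985 + 0.56064×0.97553×0.94298 = 0.347732 + 0.515736 = 0.863468.
Q̄ = (S₀/π) × [bracket] = (1361/π) × 0.863468 = 374.07 W/m².
Ratio Q̄_A / Q̄_B = 291.51 / 374.07 = 0.7793.

Q̄_A / Q̄_B ≈ 0.779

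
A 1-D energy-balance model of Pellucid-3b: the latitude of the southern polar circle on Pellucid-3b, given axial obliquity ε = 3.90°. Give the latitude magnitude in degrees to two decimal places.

86.10°

The polar circle is the lowest latitude that experiences at least one full rotation of continuous darkness at the northern-summer solstice; it lies at |ϕ| = 90° − ε = 90° − 3.90° = 86.10°.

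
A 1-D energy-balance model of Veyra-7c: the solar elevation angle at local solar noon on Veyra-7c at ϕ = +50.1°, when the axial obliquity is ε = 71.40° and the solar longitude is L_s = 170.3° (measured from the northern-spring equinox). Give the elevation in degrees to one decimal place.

Solar declination: sin δ = sin ε · sin L_s = sin 71.40° × sin 170.3° = 0.15969, so δ = +9.189°.
At local noon the hour angle is zero, so the zenith angle equals |ϕ − δ| = |+50.1° − (+9.189°)| = 40.911°.
Elevation = 90° − 40.911° = 49.1°.

49.1°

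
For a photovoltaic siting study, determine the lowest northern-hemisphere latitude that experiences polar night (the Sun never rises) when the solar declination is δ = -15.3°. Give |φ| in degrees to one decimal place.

Polar night requires cos H₀ = −tan φ tan δ ≥ 1, i.e. tan φ tan δ ≤ −1.
The boundary is |tan φ| · |tan δ| = 1, so |φ| = 90° − |δ| = 90° − 15.3° = 74.7° in the northern hemisphere.

|φ| = 74.7°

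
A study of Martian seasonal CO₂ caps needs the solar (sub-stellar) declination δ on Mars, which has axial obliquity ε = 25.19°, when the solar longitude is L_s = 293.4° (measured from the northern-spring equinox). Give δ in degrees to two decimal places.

δ = -22.99°

sin δ = sin ε · sin L_s = sin 25.19° × sin 293.4° = -0.390616.
δ = arcsin(-0.390616) = -22.99°.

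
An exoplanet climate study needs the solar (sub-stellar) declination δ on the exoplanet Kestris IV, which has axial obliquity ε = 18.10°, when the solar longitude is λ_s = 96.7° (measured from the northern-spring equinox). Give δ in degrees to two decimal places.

sin δ = sin ε · sin λ_s = sin 18.10° × sin 96.7° = 0.308555.
δ = arcsin(0.308555) = +17.97°.

δ = +17.97°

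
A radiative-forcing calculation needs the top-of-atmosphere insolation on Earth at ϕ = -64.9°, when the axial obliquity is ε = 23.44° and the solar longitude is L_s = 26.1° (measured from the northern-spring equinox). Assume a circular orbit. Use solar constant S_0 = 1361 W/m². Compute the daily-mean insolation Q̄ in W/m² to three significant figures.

Q̄ ≈ 86.3 W/m²

Solar declination: sin δ = sin ε · sin L_s = sin 23.44° × sin 26.1° = 0.17500, so δ = +10.079°.
cos h₀ = −tan(-64.9°) tan(+10.079°) = 0.3794, h₀ = 1.1816 rad.
Bracket: h₀ sin ϕ sin δ + cos ϕ cos δ sin h₀ = 1.1816×-0.90557×0.17500 + 0.42420×0.98457×0.92521 = -0.187254 + 0.386418 = 0.199164.
Q̄ = (S_0/π) × [bracket] = (1361/π) × 0.199164 = 86.28 W/m².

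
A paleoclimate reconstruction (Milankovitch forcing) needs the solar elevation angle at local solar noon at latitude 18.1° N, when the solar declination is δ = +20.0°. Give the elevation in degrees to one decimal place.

88.1°

At local noon the hour angle is zero, so the zenith angle equals |ϕ − δ| = |+18.1° − (+20.000°)| = 1.900°.
Elevation = 90° − 1.900° = 88.1°.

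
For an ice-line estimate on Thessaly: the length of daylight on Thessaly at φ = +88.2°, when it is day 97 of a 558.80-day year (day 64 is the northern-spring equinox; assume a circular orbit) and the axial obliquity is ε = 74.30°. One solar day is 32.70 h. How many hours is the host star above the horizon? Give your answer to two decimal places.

Solar longitude: λ_s = 360° × (97 − 64)/558.80 = 21.260°.
sin δ = sin 74.30° × sin 21.260° = 0.34907, so δ = +20.430°.
Sunrise equation: cos H₀ = −tan φ · tan δ = -11.8532 ≤ −1, so the host star never sets (polar day) and H₀ = π.
Daylight = 2H₀/(2π) × 32.70 h = (3.1416/π) × 32.70 = 32.70 h.

32.70 h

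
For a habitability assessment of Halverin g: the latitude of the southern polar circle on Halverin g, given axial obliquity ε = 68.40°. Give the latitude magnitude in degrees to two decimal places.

21.60°

The polar circle is the lowest latitude that experiences at least one full rotation of continuous darkness at the northern-summer solstice; it lies at |ϕ| = 90° − ε = 90° − 68.40° = 21.60°.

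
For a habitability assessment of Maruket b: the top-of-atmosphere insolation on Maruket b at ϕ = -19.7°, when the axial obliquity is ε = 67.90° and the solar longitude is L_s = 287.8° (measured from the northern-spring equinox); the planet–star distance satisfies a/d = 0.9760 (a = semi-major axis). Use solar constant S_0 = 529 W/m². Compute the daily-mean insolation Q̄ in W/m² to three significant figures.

Q̄ ≈ 163 W/m²

Solar declination: sin δ = sin ε · sin L_s = sin 67.90° × sin 287.8° = -0.88218, so δ = -61.906°.
cos h₀ = −tan(-19.7°) tan(-61.906°) = -0.6707, h₀ = 2.3060 rad.
Bracket: h₀ sin ϕ sin δ + cos ϕ cos δ sin h₀ = 2.3060×-0.33710×-0.88218 + 0.94147×0.47092×0.74170 = 0.685765 + 0.328838 = 1.014603.
Inverse-square distance factor (a/d)² = 0.9760² = 0.952576.
Q̄ = (S_0/π) × 0.952576 × [bracket] = (529/π) × 0.952576 × 1.014603 = 162.7 W/m².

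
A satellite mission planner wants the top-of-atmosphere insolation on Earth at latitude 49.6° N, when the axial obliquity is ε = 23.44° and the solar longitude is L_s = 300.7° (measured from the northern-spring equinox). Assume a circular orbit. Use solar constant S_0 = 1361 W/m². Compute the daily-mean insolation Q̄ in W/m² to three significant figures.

Q̄ ≈ 111 W/m²

Solar declination: sin δ = sin ε · sin L_s = sin 23.44° × sin 300.7° = -0.34204, so δ = -20.001°.
cos h₀ = −tan(+49.6°) tan(-20.001°) = 0.4277, h₀ = 1.1289 rad.
Bracket: h₀ sin ϕ sin δ + cos ϕ cos δ sin h₀ = 1.1289×0.76154×-0.34204 + 0.64812×0.93969×0.90393 = -0.294053 + 0.550522 = 0.256469.
Q̄ = (S_0/π) × [bracket] = (1361/π) × 0.256469 = 111.1 W/m².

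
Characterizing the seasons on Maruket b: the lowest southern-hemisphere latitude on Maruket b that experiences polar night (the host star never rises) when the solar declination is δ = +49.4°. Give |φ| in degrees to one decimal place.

|φ| = 40.6°

Polar night requires cos H₀ = −tan φ tan δ ≥ 1, i.e. tan φ tan δ ≤ −1.
The boundary is |tan φ| · |tan δ| = 1, so |φ| = 90° − |δ| = 90° − 49.4° = 40.6° in the southern hemisphere.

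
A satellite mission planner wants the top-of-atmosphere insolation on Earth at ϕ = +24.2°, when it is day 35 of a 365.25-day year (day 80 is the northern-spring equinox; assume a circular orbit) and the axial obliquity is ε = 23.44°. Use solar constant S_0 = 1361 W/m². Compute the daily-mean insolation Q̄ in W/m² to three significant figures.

Solar longitude: L_s = 360° × (35 − 80)/365.25 = -44.353°, i.e. -44.353° + 360° = 315.647°.
sin δ = sin 23.44° × sin 315.647° = -0.27809, so δ = -16.146°.
cos h₀ = −tan(+24.2°) tan(-16.146°) = 0.1301, h₀ = 1.4403 rad.
Bracket: h₀ sin ϕ sin δ + cos ϕ cos δ sin h₀ = 1.4403×0.40992×-0.27809 + 0.91212×0.96056×0.99150 = -0.164186 + 0.868699 = 0.704513.
Q̄ = (S_0/π) × [bracket] = (1361/π) × 0.704513 = 305.2 W/m².

Q̄ ≈ 305 W/m²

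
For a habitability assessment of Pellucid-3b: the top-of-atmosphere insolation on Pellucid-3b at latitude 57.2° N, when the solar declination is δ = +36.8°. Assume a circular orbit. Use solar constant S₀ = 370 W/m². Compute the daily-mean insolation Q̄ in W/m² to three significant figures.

Q̄ ≈ 186 W/m²

cos H₀ = −tan(+57.2°) tan(+36.800°) = -1.1608 ≤ −1 ⇒ polar day, H₀ = π.
Bracket: H₀ sin φ sin δ + cos φ cos δ sin H₀ = 3.1416×0.84057×0.59902 + 0.54171×0.80073×0.00000 = 1.581853 + 0.000000 = 1.581853.
Q̄ = (S₀/π) × [bracket] = (370/π) × 1.581853 = 186.3 W/m².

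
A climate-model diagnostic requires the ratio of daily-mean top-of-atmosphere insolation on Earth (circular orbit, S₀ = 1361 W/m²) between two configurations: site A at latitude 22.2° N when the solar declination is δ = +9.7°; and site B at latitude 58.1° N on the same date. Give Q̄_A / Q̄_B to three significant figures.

— Configuration A (φ=+22.2°):
cos H₀ = −tan(+22.2°) tan(+9.700°) = -0.0698, H₀ = 1.6406 rad.
Bracket: H₀ sin φ sin δ + cos φ cos δ sin H₀ = 1.6406×0.37784×0.16849 + 0.92587×0.98570×0.99756 = 0.104444 + 0.910403 = 1.014847.
Q̄ = (S₀/π) × [bracket] = (1361/π) × 1.014847 = 439.65 W/m².
— Configuration B (φ=+58.1°):
cos H₀ = −tan(+58.1°) tan(+9.700°) = -0.2746, H₀ = 1.8490 rad.
Bracket: H₀ sin φ sin δ + cos φ cos δ sin H₀ = 1.8490×0.84897×0.16849 + 0.52844×0.98570×0.96155 = 0.264486 + 0.500855 = 0.765341.
Q̄ = (S₀/π) × [bracket] = (1361/π) × 0.765341 = 331.56 W/m².
Ratio Q̄_A / Q̄_B = 439.65 / 331.56 = 1.326.

Q̄_A / Q̄_B ≈ 1.33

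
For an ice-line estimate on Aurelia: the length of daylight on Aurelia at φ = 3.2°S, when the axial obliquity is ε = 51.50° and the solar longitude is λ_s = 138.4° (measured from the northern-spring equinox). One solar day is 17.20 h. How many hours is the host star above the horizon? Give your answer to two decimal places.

Solar declination: sin δ = sin ε · sin λ_s = sin 51.50° × sin 138.4° = 0.51959, so δ = +31.305°.
cos H₀ = −tan φ · tan δ = −tan(-3.2°) × tan(+31.305°) = 0.0340, so H₀ = 1.5368 rad = 88.05°.
Daylight = 2H₀/(2π) × 17.20 h = (1.5368/π) × 17.20 = 8.41 h.

8.41 h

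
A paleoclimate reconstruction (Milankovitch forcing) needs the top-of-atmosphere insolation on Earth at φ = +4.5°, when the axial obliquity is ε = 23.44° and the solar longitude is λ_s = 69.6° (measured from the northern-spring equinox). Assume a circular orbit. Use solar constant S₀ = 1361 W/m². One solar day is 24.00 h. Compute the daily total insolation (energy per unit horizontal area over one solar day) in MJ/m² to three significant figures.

36.4 MJ/m²

Solar declination: sin δ = sin ε · sin λ_s = sin 23.44° × sin 69.6° = 0.37284, so δ = +21.891°.
cos H₀ = −tan(+4.5°) tan(+21.891°) = -0.0316, H₀ = 1.6024 rad.
Bracket: H₀ sin φ sin δ + cos φ cos δ sin H₀ = 1.6024×0.07846×0.37284 + 0.99692×0.92790×0.99950 = 0.046875 + 0.924580 = 0.971455.
Q̄ = (S₀/π) × [bracket] = (1361/π) × 0.971455 = 420.85 W/m².
Daily total = Q̄ × 24.00 h × 3600 s/h = 420.85 × 24.00 × 3600 / 10⁶ = 36.36 MJ/m².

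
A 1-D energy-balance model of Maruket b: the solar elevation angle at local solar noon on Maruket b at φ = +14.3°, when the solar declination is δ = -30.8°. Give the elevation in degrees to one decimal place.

44.9°

At local noon the hour angle is zero, so the zenith angle equals |φ − δ| = |+14.3° − (-30.800°)| = 45.100°.
Elevation = 90° − 45.100° = 44.9°.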